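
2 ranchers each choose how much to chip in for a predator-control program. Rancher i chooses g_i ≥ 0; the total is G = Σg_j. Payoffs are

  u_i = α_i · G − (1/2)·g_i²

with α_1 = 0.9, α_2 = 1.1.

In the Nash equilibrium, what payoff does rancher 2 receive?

Rancher i's FOC: ∂u_i/∂g_i = α_i − g_i = 0, so g_i* = α_i.
NE contributions = (0.9, 1.1); G = 2.
u_2 = α_2·G − ½·(g_2)² = 1.1·2 − ½·1.1² = 1.595.

1.595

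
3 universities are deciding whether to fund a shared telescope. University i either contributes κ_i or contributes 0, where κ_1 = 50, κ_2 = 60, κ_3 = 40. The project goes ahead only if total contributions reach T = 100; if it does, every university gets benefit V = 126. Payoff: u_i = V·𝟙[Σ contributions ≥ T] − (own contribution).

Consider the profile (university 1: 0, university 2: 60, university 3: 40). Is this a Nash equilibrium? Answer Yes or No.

Total = 100 ≥ 100: provided.
University 1 (pledges 0, payoff 126): pledging 50 → total 150, payoff 76. No gain.
University 2 (pledges 60, payoff 66): dropping to 0 → total 40, payoff 0. No gain.
University 3 (pledges 40, payoff 86): dropping to 0 → total 60, payoff 0. No gain.

Yes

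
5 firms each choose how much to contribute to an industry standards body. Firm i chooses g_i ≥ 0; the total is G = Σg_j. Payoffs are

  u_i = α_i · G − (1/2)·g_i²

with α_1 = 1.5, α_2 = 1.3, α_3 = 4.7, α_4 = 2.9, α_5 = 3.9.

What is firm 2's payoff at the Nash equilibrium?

Firm i's FOC: ∂u_i/∂g_i = α_i − g_i = 0, so g_i* = α_i.
NE contributions = (1.5, 1.3, 4.7, 2.9, 3.9); G = 14.3.
u_2 = α_2·G − ½·(g_2)² = 1.3·14.3 − ½·1.3² = 17.745.

17.745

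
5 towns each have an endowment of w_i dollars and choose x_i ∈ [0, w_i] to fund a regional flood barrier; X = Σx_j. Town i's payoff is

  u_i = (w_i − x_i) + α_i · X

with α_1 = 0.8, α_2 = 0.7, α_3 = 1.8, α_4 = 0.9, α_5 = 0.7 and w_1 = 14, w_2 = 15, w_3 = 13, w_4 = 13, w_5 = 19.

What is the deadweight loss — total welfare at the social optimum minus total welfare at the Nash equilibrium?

∂u_i/∂x_i = α_i − 1, so town i contributes w_i if α_i > 1, else 0.
α_i > 1 for i ∈ {3}; NE contributions (0, 0, 13, 0, 0), X = 13.
W^NE = Σw_i − X^NE + (Σα_i)·X^NE = 74 + 3.9·13 = 124.7.
Planner: ∂(Σu_j)/∂x_i = Σα_j − 1 = 3.9 > 0, so everyone contributes w_i; X^SO = 74, W^SO = 74 + 3.9·74 = 362.6.
Deadweight loss = 237.9.

237.9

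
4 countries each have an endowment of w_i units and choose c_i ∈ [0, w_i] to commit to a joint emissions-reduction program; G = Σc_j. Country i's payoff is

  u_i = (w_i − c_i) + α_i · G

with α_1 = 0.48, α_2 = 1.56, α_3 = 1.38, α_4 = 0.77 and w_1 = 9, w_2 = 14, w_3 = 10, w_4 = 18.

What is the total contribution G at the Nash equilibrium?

∂u_i/∂c_i = α_i − 1, so country i contributes w_i if α_i > 1, else 0.
α_i > 1 for i ∈ {2, 3}; NE contributions (0, 14, 10, 0), G = 24.

24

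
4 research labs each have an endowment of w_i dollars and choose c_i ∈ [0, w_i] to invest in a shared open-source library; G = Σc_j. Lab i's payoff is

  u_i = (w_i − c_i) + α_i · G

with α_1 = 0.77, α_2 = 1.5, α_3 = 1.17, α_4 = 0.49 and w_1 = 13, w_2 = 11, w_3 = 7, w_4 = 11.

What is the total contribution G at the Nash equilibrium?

18

∂u_i/∂c_i = α_i − 1, so lab i contributes w_i if α_i > 1, else 0.
α_i > 1 for i ∈ {2, 3}; NE contributions (0, 11, 7, 0), G = 18.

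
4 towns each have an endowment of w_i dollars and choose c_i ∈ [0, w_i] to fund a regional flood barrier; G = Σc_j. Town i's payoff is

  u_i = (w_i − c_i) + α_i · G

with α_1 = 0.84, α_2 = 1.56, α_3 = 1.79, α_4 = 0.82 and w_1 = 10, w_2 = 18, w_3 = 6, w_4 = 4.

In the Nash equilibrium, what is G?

24

∂u_i/∂c_i = α_i − 1, so town i contributes w_i if α_i > 1, else 0.
α_i > 1 for i ∈ {2, 3}; NE contributions (0, 18, 6, 0), G = 24.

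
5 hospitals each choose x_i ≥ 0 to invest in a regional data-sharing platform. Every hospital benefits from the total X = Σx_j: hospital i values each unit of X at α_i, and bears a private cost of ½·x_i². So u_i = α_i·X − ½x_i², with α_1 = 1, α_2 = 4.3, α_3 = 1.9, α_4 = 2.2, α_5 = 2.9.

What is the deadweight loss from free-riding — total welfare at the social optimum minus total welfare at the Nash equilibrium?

245.11

Hospital i's FOC: ∂u_i/∂x_i = α_i − x_i = 0, so x_i* = α_i.
NE contributions = (1, 4.3, 1.9, 2.2, 2.9); X = 12.3.
W^NE = (Σα)·X − ½Σα_i² = 12.3² − ½·36.35 = 133.115.
Planner sets x_i = Σα_j = 12.3 for every i, so X^SO = 5·12.3 = 61.5.
W^SO = (Σα)·X^SO − ½·5·(Σα)² = (5/2)·12.3² = 378.225.
Deadweight loss = W^SO − W^NE = 245.11.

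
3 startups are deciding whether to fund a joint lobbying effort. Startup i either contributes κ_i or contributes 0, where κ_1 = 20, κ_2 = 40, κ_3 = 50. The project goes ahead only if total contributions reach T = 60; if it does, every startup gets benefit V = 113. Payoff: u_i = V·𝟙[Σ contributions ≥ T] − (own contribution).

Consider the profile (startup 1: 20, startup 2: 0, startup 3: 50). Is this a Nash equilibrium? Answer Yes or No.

Total = 70 ≥ 60: provided.
Startup 1 (pledges 20, payoff 93): dropping to 0 → total 50, payoff 0. No gain.
Startup 2 (pledges 0, payoff 113): pledging 40 → total 110, payoff 73. No gain.
Startup 3 (pledges 50, payoff 63): dropping to 0 → total 20, payoff 0. No gain.

Yes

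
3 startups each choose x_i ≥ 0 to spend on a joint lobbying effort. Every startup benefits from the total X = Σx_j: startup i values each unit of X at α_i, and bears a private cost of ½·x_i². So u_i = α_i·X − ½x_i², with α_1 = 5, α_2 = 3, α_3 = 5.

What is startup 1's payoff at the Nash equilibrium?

52.5

Startup i's FOC: ∂u_i/∂x_i = α_i − x_i = 0, so x_i* = α_i.
NE contributions = (5, 3, 5); X = 13.
u_1 = α_1·X − ½·(x_1)² = 5·13 − ½·5² = 52.5.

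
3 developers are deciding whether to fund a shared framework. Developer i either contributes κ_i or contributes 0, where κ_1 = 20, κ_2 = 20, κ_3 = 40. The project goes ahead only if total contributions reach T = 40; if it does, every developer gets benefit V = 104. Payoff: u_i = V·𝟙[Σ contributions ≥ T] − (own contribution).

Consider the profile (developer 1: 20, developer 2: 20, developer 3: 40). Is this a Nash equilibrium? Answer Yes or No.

No

Total = 80 ≥ 40: provided.
Developer 1 (pledges 20, payoff 84): dropping to 0 → total 60, payoff 104. Profitable deviation.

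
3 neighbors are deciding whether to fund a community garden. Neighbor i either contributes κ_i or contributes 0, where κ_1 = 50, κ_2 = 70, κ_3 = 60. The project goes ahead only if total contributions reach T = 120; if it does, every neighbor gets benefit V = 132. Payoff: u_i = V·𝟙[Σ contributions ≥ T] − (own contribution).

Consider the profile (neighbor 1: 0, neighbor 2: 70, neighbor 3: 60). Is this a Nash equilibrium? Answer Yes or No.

Total = 130 ≥ 120: provided.
Neighbor 1 (pledges 0, payoff 132): pledging 50 → total 180, payoff 82. No gain.
Neighbor 2 (pledges 70, payoff 62): dropping to 0 → total 60, payoff 0. No gain.
Neighbor 3 (pledges 60, payoff 72): dropping to 0 → total 70, payoff 0. No gain.

Yes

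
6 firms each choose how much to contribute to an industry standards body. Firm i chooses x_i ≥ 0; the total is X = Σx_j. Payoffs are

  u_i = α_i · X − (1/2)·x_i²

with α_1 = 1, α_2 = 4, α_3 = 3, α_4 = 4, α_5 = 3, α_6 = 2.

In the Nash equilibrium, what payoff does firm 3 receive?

Firm i's FOC: ∂u_i/∂x_i = α_i − x_i = 0, so x_i* = α_i.
NE contributions = (1, 4, 3, 4, 3, 2); X = 17.
u_3 = α_3·X − ½·(x_3)² = 3·17 − ½·3² = 46.5.

46.5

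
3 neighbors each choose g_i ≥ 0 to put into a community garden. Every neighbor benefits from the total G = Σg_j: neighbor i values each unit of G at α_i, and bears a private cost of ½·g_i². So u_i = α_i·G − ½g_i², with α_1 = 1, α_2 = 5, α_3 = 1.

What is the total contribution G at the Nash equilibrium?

7

Neighbor i's FOC: ∂u_i/∂g_i = α_i − g_i = 0, so g_i* = α_i.
NE contributions = (1, 5, 1); G = 7.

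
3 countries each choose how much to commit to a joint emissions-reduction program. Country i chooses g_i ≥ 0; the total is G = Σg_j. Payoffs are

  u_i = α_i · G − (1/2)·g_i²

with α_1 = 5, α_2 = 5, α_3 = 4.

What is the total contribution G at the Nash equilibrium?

Country i's FOC: ∂u_i/∂g_i = α_i − g_i = 0, so g_i* = α_i.
NE contributions = (5, 5, 4); G = 14.

14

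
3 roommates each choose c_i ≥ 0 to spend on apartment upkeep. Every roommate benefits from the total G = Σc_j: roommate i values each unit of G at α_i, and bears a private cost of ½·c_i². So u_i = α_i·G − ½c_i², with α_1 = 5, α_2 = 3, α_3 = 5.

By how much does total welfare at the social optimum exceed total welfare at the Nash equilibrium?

114

Roommate i's FOC: ∂u_i/∂c_i = α_i − c_i = 0, so c_i* = α_i.
NE contributions = (5, 3, 5); G = 13.
W^NE = (Σα)·G − ½Σα_i² = 13² − ½·59 = 139.5.
Planner sets c_i = Σα_j = 13 for every i, so G^SO = 3·13 = 39.
W^SO = (Σα)·G^SO − ½·3·(Σα)² = (3/2)·13² = 253.5.
Deadweight loss = W^SO − W^NE = 114.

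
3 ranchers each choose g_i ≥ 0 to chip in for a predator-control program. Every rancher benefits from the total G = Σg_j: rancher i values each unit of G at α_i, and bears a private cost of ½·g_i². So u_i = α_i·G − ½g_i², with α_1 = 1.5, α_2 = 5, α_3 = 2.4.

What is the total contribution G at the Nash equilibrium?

Rancher i's FOC: ∂u_i/∂g_i = α_i − g_i = 0, so g_i* = α_i.
NE contributions = (1.5, 5, 2.4); G = 8.9.

8.9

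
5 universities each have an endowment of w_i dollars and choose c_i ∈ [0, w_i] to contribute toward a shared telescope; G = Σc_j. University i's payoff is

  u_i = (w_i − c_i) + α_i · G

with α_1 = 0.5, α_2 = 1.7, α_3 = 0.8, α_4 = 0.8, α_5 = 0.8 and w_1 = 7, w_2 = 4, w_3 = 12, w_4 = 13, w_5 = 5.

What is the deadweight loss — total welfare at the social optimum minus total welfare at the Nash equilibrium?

∂u_i/∂c_i = α_i − 1, so university i contributes w_i if α_i > 1, else 0.
α_i > 1 for i ∈ {2}; NE contributions (0, 4, 0, 0, 0), G = 4.
W^NE = Σw_i − G^NE + (Σα_i)·G^NE = 41 + 3.6·4 = 55.4.
Planner: ∂(Σu_j)/∂c_i = Σα_j − 1 = 3.6 > 0, so everyone contributes w_i; G^SO = 41, W^SO = 41 + 3.6·41 = 188.6.
Deadweight loss = 133.2.

133.2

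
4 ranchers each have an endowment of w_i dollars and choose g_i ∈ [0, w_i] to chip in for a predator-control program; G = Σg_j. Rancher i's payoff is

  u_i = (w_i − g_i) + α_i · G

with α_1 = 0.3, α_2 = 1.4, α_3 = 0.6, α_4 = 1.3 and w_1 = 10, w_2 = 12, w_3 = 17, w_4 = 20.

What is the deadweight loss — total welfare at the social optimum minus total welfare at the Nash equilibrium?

70.2

∂u_i/∂g_i = α_i − 1, so rancher i contributes w_i if α_i > 1, else 0.
α_i > 1 for i ∈ {2, 4}; NE contributions (0, 12, 0, 20), G = 32.
W^NE = Σw_i − G^NE + (Σα_i)·G^NE = 59 + 2.6·32 = 142.2.
Planner: ∂(Σu_j)/∂g_i = Σα_j − 1 = 2.6 > 0, so everyone contributes w_i; G^SO = 59, W^SO = 59 + 2.6·59 = 212.4.
Deadweight loss = 70.2.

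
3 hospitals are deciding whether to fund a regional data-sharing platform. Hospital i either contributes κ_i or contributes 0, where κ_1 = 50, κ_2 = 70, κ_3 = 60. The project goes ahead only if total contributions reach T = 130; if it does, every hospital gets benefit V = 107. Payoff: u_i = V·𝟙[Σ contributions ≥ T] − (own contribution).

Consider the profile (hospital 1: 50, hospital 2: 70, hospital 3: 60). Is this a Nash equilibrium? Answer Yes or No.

Total = 180 ≥ 130: provided.
Hospital 1 (pledges 50, payoff 57): dropping to 0 → total 130, payoff 107. Profitable deviation.

No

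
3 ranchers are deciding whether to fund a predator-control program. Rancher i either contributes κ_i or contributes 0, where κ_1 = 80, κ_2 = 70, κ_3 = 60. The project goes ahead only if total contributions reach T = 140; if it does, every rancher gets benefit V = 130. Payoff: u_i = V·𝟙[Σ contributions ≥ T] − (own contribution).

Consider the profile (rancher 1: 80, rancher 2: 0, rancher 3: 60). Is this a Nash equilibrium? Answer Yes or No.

Yes

Total = 140 ≥ 140: provided.
Rancher 1 (pledges 80, payoff 50): dropping to 0 → total 60, payoff 0. No gain.
Rancher 2 (pledges 0, payoff 130): pledging 70 → total 210, payoff 60. No gain.
Rancher 3 (pledges 60, payoff 70): dropping to 0 → total 80, payoff 0. No gain.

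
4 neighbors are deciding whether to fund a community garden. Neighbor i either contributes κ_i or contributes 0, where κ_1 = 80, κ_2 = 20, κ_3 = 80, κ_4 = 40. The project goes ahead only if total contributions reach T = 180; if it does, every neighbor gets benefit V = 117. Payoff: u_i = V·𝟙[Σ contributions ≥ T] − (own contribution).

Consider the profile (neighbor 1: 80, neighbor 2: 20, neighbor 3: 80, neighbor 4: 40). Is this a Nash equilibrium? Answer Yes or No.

No

Total = 220 ≥ 180: provided.
Neighbor 1 (pledges 80, payoff 37): dropping to 0 → total 140, payoff 0. No gain.
Neighbor 2 (pledges 20, payoff 97): dropping to 0 → total 200, payoff 117. Profitable deviation.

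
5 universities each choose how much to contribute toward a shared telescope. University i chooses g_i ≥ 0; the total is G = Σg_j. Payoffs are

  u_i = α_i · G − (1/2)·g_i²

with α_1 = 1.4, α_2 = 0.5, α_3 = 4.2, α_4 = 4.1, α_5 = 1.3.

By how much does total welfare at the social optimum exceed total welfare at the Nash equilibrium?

University i's FOC: ∂u_i/∂g_i = α_i − g_i = 0, so g_i* = α_i.
NE contributions = (1.4, 0.5, 4.2, 4.1, 1.3); G = 11.5.
W^NE = (Σα)·G − ½Σα_i² = 11.5² − ½·38.35 = 113.075.
Planner sets g_i = Σα_j = 11.5 for every i, so G^SO = 5·11.5 = 57.5.
W^SO = (Σα)·G^SO − ½·5·(Σα)² = (5/2)·11.5² = 330.625.
Deadweight loss = W^SO − W^NE = 217.55.

217.55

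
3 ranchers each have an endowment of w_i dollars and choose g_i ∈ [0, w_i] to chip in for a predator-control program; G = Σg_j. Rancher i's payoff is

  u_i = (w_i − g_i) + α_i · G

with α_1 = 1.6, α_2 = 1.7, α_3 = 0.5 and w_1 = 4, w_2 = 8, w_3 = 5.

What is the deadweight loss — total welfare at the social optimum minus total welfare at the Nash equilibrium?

∂u_i/∂g_i = α_i − 1, so rancher i contributes w_i if α_i > 1, else 0.
α_i > 1 for i ∈ {1, 2}; NE contributions (4, 8, 0), G = 12.
W^NE = Σw_i − G^NE + (Σα_i)·G^NE = 17 + 2.8·12 = 50.6.
Planner: ∂(Σu_j)/∂g_i = Σα_j − 1 = 2.8 > 0, so everyone contributes w_i; G^SO = 17, W^SO = 17 + 2.8·17 = 64.6.
Deadweight loss = 14.

14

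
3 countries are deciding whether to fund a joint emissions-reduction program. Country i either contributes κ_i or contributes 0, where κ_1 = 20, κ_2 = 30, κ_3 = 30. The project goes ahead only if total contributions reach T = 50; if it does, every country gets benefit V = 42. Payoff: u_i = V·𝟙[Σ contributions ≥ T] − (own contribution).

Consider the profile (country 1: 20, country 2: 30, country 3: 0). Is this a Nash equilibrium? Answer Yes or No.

Total = 50 ≥ 50: provided.
Country 1 (pledges 20, payoff 22): dropping to 0 → total 30, payoff 0. No gain.
Country 2 (pledges 30, payoff 12): dropping to 0 → total 20, payoff 0. No gain.
Country 3 (pledges 0, payoff 42): pledging 30 → total 80, payoff 12. No gain.

Yes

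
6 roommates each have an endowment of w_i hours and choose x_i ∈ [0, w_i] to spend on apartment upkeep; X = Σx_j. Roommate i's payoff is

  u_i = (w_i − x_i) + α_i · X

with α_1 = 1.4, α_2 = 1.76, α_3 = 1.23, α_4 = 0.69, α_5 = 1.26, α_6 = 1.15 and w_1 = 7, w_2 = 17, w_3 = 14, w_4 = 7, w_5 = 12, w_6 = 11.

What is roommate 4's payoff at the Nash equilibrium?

∂u_i/∂x_i = α_i − 1, so roommate i contributes w_i if α_i > 1, else 0.
α_i > 1 for i ∈ {1, 2, 3, 5, 6}; NE contributions (7, 17, 14, 0, 12, 11), X = 61.
u_4 = (7 − 0) + 0.69·61 = 49.09.

49.09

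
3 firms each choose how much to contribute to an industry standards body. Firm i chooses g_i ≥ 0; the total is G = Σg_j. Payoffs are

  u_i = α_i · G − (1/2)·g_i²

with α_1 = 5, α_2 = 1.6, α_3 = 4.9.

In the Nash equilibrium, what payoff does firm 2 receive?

Firm i's FOC: ∂u_i/∂g_i = α_i − g_i = 0, so g_i* = α_i.
NE contributions = (5, 1.6, 4.9); G = 11.5.
u_2 = α_2·G − ½·(g_2)² = 1.6·11.5 − ½·1.6² = 17.12.

17.12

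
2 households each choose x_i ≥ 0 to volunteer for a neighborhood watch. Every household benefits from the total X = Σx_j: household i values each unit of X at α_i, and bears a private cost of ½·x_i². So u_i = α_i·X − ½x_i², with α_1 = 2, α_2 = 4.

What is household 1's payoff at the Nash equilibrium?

Household i's FOC: ∂u_i/∂x_i = α_i − x_i = 0, so x_i* = α_i.
NE contributions = (2, 4); X = 6.
u_1 = α_1·X − ½·(x_1)² = 2·6 − ½·2² = 10.

10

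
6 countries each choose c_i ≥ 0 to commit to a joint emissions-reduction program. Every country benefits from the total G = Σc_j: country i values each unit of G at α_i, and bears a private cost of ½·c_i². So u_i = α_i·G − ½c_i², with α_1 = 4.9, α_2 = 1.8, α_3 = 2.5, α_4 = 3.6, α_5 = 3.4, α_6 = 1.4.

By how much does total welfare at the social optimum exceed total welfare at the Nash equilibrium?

649.51

Country i's FOC: ∂u_i/∂c_i = α_i − c_i = 0, so c_i* = α_i.
NE contributions = (4.9, 1.8, 2.5, 3.6, 3.4, 1.4); G = 17.6.
W^NE = (Σα)·G − ½Σα_i² = 17.6² − ½·59.98 = 279.77.
Planner sets c_i = Σα_j = 17.6 for every i, so G^SO = 6·17.6 = 105.6.
W^SO = (Σα)·G^SO − ½·6·(Σα)² = (6/2)·17.6² = 929.28.
Deadweight loss = W^SO − W^NE = 649.51.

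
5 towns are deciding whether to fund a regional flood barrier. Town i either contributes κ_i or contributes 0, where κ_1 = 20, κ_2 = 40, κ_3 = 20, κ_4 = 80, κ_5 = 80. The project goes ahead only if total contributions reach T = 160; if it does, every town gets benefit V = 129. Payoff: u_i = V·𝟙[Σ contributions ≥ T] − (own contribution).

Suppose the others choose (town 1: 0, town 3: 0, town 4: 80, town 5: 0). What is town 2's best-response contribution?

Others' total = 80. Even contributing 40 gives 120 < 160: no benefit either way.
Best response: 0.

0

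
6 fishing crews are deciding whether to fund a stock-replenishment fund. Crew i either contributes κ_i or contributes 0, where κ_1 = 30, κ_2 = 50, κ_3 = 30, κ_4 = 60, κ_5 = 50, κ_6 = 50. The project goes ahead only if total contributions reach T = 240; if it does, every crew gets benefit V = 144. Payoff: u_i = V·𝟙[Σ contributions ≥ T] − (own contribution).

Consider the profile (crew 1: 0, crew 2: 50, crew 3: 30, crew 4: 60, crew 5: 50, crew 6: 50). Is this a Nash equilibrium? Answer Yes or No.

Yes

Total = 240 ≥ 240: provided.
Crew 1 (pledges 0, payoff 144): pledging 30 → total 270, payoff 114. No gain.
Crew 2 (pledges 50, payoff 94): dropping to 0 → total 190, payoff 0. No gain.
Crew 3 (pledges 30, payoff 114): dropping to 0 → total 210, payoff 0. No gain.
Crew 4 (pledges 60, payoff 84): dropping to 0 → total 180, payoff 0. No gain.
Crew 5 (pledges 50, payoff 94): dropping to 0 → total 190, payoff 0. No gain.
Crew 6 (pledges 50, payoff 94): dropping to 0 → total 190, payoff 0. No gain.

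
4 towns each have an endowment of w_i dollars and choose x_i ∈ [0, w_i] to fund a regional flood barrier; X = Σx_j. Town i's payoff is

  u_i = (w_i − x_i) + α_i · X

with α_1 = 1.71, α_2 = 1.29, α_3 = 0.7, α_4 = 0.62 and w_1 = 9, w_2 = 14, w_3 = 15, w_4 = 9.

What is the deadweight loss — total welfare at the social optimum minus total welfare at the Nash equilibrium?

∂u_i/∂x_i = α_i − 1, so town i contributes w_i if α_i > 1, else 0.
α_i > 1 for i ∈ {1, 2}; NE contributions (9, 14, 0, 0), X = 23.
W^NE = Σw_i − X^NE + (Σα_i)·X^NE = 47 + 3.32·23 = 123.36.
Planner: ∂(Σu_j)/∂x_i = Σα_j − 1 = 3.32 > 0, so everyone contributes w_i; X^SO = 47, W^SO = 47 + 3.32·47 = 203.04.
Deadweight loss = 79.68.

79.68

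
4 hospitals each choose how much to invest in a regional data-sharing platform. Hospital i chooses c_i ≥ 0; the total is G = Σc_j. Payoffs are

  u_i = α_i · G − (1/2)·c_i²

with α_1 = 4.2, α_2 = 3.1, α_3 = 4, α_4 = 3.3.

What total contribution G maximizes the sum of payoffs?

58.4

Planner FOC: ∂(Σu_j)/∂c_i = (Σα_j) − c_i = 0, so c_i^SO = Σα_j = 14.6 for every i; G^SO = 58.4.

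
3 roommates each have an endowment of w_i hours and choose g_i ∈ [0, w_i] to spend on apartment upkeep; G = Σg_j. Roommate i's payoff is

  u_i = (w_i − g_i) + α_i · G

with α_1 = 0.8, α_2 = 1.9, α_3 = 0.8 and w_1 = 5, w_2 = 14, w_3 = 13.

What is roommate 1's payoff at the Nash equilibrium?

16.2

∂u_i/∂g_i = α_i − 1, so roommate i contributes w_i if α_i > 1, else 0.
α_i > 1 for i ∈ {2}; NE contributions (0, 14, 0), G = 14.
u_1 = (5 − 0) + 0.8·14 = 16.2.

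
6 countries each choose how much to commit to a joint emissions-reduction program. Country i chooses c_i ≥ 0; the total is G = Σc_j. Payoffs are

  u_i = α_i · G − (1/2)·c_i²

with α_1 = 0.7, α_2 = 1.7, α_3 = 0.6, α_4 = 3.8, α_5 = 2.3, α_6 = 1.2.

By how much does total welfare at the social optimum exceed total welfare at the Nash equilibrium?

Country i's FOC: ∂u_i/∂c_i = α_i − c_i = 0, so c_i* = α_i.
NE contributions = (0.7, 1.7, 0.6, 3.8, 2.3, 1.2); G = 10.3.
W^NE = (Σα)·G − ½Σα_i² = 10.3² − ½·24.91 = 93.635.
Planner sets c_i = Σα_j = 10.3 for every i, so G^SO = 6·10.3 = 61.8.
W^SO = (Σα)·G^SO − ½·6·(Σα)² = (6/2)·10.3² = 318.27.
Deadweight loss = W^SO − W^NE = 224.635.

224.635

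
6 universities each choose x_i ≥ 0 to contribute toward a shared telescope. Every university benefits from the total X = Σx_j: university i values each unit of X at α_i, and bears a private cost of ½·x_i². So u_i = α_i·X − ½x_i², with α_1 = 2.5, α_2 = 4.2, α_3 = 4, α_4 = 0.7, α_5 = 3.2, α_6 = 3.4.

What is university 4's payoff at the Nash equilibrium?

University i's FOC: ∂u_i/∂x_i = α_i − x_i = 0, so x_i* = α_i.
NE contributions = (2.5, 4.2, 4, 0.7, 3.2, 3.4); X = 18.
u_4 = α_4·X − ½·(x_4)² = 0.7·18 − ½·0.7² = 12.355.

12.355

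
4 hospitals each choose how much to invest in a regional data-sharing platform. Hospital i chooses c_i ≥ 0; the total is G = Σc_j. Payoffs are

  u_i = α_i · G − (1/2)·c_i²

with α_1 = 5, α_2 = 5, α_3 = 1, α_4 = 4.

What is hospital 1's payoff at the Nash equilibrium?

62.5

Hospital i's FOC: ∂u_i/∂c_i = α_i − c_i = 0, so c_i* = α_i.
NE contributions = (5, 5, 1, 4); G = 15.
u_1 = α_1·G − ½·(c_1)² = 5·15 − ½·5² = 62.5.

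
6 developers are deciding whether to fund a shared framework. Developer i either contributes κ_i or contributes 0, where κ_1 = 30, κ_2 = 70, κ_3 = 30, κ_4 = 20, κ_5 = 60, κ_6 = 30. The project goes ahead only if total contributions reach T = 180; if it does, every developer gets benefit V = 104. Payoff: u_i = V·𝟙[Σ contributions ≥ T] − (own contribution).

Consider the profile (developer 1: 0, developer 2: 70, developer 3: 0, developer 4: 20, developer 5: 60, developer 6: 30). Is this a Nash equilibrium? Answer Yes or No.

Yes

Total = 180 ≥ 180: provided.
Developer 1 (pledges 0, payoff 104): pledging 30 → total 210, payoff 74. No gain.
Developer 2 (pledges 70, payoff 34): dropping to 0 → total 110, payoff 0. No gain.
Developer 3 (pledges 0, payoff 104): pledging 30 → total 210, payoff 74. No gain.
Developer 4 (pledges 20, payoff 84): dropping to 0 → total 160, payoff 0. No gain.
Developer 5 (pledges 60, payoff 44): dropping to 0 → total 120, payoff 0. No gain.
Developer 6 (pledges 30, payoff 74): dropping to 0 → total 150, payoff 0. No gain.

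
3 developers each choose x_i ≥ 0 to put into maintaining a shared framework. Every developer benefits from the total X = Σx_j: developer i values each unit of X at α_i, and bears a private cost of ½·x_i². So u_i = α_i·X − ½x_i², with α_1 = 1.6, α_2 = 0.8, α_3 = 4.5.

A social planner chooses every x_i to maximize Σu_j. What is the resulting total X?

20.7

Planner FOC: ∂(Σu_j)/∂x_i = (Σα_j) − x_i = 0, so x_i^SO = Σα_j = 6.9 for every i; X^SO = 20.7.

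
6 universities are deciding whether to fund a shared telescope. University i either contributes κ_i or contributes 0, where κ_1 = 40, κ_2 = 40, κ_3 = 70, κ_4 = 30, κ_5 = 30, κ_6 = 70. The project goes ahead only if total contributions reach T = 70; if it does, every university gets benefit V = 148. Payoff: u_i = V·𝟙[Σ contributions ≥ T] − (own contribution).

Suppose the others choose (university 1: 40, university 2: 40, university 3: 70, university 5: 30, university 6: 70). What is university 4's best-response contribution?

Others' total = 250 ≥ 70; contributing adds cost 30 for no extra benefit.
Best response: 0.

0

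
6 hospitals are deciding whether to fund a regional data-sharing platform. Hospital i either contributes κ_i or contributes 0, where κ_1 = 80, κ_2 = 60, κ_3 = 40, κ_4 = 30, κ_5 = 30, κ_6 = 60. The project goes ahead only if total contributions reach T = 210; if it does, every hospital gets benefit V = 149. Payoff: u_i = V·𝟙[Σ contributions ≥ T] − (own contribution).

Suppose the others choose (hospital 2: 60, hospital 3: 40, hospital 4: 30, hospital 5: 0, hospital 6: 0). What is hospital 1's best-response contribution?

80

Others' total = 130. Contributing 80 brings total to 210 ≥ 210: gain V − κ_1 = 69.
Best response: 80.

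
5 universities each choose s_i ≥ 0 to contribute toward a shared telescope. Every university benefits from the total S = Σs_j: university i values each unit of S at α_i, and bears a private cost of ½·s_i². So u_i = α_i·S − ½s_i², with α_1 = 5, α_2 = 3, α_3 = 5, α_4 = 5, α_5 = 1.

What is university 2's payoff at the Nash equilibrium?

52.5

University i's FOC: ∂u_i/∂s_i = α_i − s_i = 0, so s_i* = α_i.
NE contributions = (5, 3, 5, 5, 1); S = 19.
u_2 = α_2·S − ½·(s_2)² = 3·19 − ½·3² = 52.5.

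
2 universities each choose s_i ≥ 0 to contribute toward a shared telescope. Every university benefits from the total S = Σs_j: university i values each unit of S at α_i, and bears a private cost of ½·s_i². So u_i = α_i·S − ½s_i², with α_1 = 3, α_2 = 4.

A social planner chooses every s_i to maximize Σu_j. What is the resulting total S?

Planner FOC: ∂(Σu_j)/∂s_i = (Σα_j) − s_i = 0, so s_i^SO = Σα_j = 7 for every i; S^SO = 14.

14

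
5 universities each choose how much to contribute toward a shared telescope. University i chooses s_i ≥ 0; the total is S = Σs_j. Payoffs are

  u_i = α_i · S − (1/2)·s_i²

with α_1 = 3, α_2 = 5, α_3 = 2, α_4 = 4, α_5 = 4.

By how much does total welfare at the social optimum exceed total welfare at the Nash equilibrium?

521

University i's FOC: ∂u_i/∂s_i = α_i − s_i = 0, so s_i* = α_i.
NE contributions = (3, 5, 2, 4, 4); S = 18.
W^NE = (Σα)·S − ½Σα_i² = 18² − ½·70 = 289.
Planner sets s_i = Σα_j = 18 for every i, so S^SO = 5·18 = 90.
W^SO = (Σα)·S^SO − ½·5·(Σα)² = (5/2)·18² = 810.
Deadweight loss = W^SO − W^NE = 521.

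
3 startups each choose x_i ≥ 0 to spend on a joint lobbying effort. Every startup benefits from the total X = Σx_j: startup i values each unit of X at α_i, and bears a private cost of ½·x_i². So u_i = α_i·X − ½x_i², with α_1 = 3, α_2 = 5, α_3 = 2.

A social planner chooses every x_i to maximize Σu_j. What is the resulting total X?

30

Planner FOC: ∂(Σu_j)/∂x_i = (Σα_j) − x_i = 0, so x_i^SO = Σα_j = 10 for every i; X^SO = 30.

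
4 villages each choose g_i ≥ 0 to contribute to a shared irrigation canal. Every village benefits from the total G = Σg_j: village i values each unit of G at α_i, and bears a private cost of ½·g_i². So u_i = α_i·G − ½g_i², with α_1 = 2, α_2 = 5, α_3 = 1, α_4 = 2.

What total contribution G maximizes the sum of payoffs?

40

Planner FOC: ∂(Σu_j)/∂g_i = (Σα_j) − g_i = 0, so g_i^SO = Σα_j = 10 for every i; G^SO = 40.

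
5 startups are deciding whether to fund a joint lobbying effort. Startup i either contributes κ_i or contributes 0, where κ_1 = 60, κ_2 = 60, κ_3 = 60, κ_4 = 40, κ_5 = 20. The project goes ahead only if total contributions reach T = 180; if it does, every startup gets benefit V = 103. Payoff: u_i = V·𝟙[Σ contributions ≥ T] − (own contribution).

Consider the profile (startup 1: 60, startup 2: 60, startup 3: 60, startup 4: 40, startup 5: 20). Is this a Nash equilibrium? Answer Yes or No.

No

Total = 240 ≥ 180: provided.
Startup 1 (pledges 60, payoff 43): dropping to 0 → total 180, payoff 103. Profitable deviation.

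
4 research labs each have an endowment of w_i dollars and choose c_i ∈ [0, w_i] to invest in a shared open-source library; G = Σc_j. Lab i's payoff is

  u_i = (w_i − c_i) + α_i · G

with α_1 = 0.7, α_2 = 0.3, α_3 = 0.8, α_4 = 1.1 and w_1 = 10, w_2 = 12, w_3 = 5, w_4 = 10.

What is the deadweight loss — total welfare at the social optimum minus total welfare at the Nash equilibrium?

51.3

∂u_i/∂c_i = α_i − 1, so lab i contributes w_i if α_i > 1, else 0.
α_i > 1 for i ∈ {4}; NE contributions (0, 0, 0, 10), G = 10.
W^NE = Σw_i − G^NE + (Σα_i)·G^NE = 37 + 1.9·10 = 56.
Planner: ∂(Σu_j)/∂c_i = Σα_j − 1 = 1.9 > 0, so everyone contributes w_i; G^SO = 37, W^SO = 37 + 1.9·37 = 107.3.
Deadweight loss = 51.3.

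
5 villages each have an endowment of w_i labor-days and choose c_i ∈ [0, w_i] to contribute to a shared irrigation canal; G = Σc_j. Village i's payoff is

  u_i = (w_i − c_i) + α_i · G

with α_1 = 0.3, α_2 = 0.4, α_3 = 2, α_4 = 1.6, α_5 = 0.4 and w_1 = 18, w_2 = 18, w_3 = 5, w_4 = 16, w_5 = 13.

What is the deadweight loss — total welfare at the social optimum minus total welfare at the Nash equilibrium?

181.3

∂u_i/∂c_i = α_i − 1, so village i contributes w_i if α_i > 1, else 0.
α_i > 1 for i ∈ {3, 4}; NE contributions (0, 0, 5, 16, 0), G = 21.
W^NE = Σw_i − G^NE + (Σα_i)·G^NE = 70 + 3.7·21 = 147.7.
Planner: ∂(Σu_j)/∂c_i = Σα_j − 1 = 3.7 > 0, so everyone contributes w_i; G^SO = 70, W^SO = 70 + 3.7·70 = 329.
Deadweight loss = 181.3.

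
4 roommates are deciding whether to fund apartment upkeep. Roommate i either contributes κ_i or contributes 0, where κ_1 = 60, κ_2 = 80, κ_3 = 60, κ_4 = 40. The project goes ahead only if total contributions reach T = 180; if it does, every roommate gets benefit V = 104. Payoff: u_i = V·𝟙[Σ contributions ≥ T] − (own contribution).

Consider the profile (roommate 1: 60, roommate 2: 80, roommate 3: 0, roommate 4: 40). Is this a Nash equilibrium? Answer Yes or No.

Total = 180 ≥ 180: provided.
Roommate 1 (pledges 60, payoff 44): dropping to 0 → total 120, payoff 0. No gain.
Roommate 2 (pledges 80, payoff 24): dropping to 0 → total 100, payoff 0. No gain.
Roommate 3 (pledges 0, payoff 104): pledging 60 → total 240, payoff 44. No gain.
Roommate 4 (pledges 40, payoff 64): dropping to 0 → total 140, payoff 0. No gain.

Yes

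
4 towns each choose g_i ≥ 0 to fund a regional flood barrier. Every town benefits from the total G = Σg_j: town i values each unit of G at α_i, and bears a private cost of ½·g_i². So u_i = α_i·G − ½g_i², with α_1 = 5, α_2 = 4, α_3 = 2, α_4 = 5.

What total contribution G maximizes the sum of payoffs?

64

Planner FOC: ∂(Σu_j)/∂g_i = (Σα_j) − g_i = 0, so g_i^SO = Σα_j = 16 for every i; G^SO = 64.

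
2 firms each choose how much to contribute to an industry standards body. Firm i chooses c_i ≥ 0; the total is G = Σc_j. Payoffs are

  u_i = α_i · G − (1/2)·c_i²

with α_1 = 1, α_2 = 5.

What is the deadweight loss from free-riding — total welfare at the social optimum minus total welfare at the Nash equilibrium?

Firm i's FOC: ∂u_i/∂c_i = α_i − c_i = 0, so c_i* = α_i.
NE contributions = (1, 5); G = 6.
W^NE = (Σα)·G − ½Σα_i² = 6² − ½·26 = 23.
Planner sets c_i = Σα_j = 6 for every i, so G^SO = 2·6 = 12.
W^SO = (Σα)·G^SO − ½·2·(Σα)² = (2/2)·6² = 36.
Deadweight loss = W^SO − W^NE = 13.

13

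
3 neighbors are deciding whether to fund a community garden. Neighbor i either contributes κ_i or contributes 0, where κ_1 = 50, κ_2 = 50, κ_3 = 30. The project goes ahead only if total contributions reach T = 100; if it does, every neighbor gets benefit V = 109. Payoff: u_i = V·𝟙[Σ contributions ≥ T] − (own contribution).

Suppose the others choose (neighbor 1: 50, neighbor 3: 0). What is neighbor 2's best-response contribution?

Others' total = 50. Contributing 50 brings total to 100 ≥ 100: gain V − κ_2 = 59.
Best response: 50.

50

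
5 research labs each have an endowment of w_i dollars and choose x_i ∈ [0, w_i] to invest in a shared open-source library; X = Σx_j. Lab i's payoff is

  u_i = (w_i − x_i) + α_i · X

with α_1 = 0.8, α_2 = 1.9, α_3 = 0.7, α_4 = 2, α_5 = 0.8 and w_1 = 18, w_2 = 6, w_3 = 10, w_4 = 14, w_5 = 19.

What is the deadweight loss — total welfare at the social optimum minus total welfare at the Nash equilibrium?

∂u_i/∂x_i = α_i − 1, so lab i contributes w_i if α_i > 1, else 0.
α_i > 1 for i ∈ {2, 4}; NE contributions (0, 6, 0, 14, 0), X = 20.
W^NE = Σw_i − X^NE + (Σα_i)·X^NE = 67 + 5.2·20 = 171.
Planner: ∂(Σu_j)/∂x_i = Σα_j − 1 = 5.2 > 0, so everyone contributes w_i; X^SO = 67, W^SO = 67 + 5.2·67 = 415.4.
Deadweight loss = 244.4.

244.4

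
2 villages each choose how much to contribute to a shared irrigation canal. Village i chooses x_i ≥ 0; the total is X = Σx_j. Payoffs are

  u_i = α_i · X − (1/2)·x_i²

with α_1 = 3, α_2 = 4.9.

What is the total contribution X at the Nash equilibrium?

7.9

Village i's FOC: ∂u_i/∂x_i = α_i − x_i = 0, so x_i* = α_i.
NE contributions = (3, 4.9); X = 7.9.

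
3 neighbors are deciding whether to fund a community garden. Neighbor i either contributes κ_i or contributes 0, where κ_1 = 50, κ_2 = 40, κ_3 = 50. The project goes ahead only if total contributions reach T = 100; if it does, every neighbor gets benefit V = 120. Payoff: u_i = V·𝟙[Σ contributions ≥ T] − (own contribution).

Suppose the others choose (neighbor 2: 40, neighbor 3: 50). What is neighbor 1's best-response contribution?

Others' total = 90. Contributing 50 brings total to 140 ≥ 100: gain V − κ_1 = 70.
Best response: 50.

50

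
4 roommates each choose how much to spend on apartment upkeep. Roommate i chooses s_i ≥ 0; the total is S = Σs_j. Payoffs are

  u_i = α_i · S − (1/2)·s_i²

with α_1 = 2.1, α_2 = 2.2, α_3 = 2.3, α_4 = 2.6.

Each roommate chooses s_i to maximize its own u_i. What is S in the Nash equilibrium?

Roommate i's FOC: ∂u_i/∂s_i = α_i − s_i = 0, so s_i* = α_i.
NE contributions = (2.1, 2.2, 2.3, 2.6); S = 9.2.

9.2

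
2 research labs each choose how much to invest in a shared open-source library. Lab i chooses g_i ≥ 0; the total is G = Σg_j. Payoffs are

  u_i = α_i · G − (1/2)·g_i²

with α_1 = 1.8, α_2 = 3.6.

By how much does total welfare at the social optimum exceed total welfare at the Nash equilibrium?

Lab i's FOC: ∂u_i/∂g_i = α_i − g_i = 0, so g_i* = α_i.
NE contributions = (1.8, 3.6); G = 5.4.
W^NE = (Σα)·G − ½Σα_i² = 5.4² − ½·16.2 = 21.06.
Planner sets g_i = Σα_j = 5.4 for every i, so G^SO = 2·5.4 = 10.8.
W^SO = (Σα)·G^SO − ½·2·(Σα)² = (2/2)·5.4² = 29.16.
Deadweight loss = W^SO − W^NE = 8.1.

8.1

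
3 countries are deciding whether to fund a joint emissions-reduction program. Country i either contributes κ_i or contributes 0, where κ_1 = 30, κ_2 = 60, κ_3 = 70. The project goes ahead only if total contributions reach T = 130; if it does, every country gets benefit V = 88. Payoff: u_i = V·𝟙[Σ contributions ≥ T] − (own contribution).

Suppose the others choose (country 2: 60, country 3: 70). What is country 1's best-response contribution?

0

Others' total = 130 ≥ 130; contributing adds cost 30 for no extra benefit.
Best response: 0.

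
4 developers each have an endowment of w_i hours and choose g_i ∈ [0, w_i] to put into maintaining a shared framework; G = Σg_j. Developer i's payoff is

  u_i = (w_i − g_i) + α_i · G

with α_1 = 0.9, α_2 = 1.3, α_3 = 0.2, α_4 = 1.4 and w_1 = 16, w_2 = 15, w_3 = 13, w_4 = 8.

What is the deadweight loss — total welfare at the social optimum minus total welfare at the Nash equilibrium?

81.2

∂u_i/∂g_i = α_i − 1, so developer i contributes w_i if α_i > 1, else 0.
α_i > 1 for i ∈ {2, 4}; NE contributions (0, 15, 0, 8), G = 23.
W^NE = Σw_i − G^NE + (Σα_i)·G^NE = 52 + 2.8·23 = 116.4.
Planner: ∂(Σu_j)/∂g_i = Σα_j − 1 = 2.8 > 0, so everyone contributes w_i; G^SO = 52, W^SO = 52 + 2.8·52 = 197.6.
Deadweight loss = 81.2.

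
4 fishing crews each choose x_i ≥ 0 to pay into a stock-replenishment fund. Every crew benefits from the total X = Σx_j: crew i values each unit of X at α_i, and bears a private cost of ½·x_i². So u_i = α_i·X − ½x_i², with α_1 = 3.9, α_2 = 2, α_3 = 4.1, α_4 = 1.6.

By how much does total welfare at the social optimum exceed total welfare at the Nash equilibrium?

153.85

Crew i's FOC: ∂u_i/∂x_i = α_i − x_i = 0, so x_i* = α_i.
NE contributions = (3.9, 2, 4.1, 1.6); X = 11.6.
W^NE = (Σα)·X − ½Σα_i² = 11.6² − ½·38.58 = 115.27.
Planner sets x_i = Σα_j = 11.6 for every i, so X^SO = 4·11.6 = 46.4.
W^SO = (Σα)·X^SO − ½·4·(Σα)² = (4/2)·11.6² = 269.12.
Deadweight loss = W^SO − W^NE = 153.85.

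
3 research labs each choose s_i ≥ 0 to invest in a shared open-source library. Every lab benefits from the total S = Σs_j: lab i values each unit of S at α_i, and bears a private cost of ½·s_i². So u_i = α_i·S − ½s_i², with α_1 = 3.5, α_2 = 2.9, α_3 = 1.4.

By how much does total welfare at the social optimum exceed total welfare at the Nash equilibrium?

41.73

Lab i's FOC: ∂u_i/∂s_i = α_i − s_i = 0, so s_i* = α_i.
NE contributions = (3.5, 2.9, 1.4); S = 7.8.
W^NE = (Σα)·S − ½Σα_i² = 7.8² − ½·22.62 = 49.53.
Planner sets s_i = Σα_j = 7.8 for every i, so S^SO = 3·7.8 = 23.4.
W^SO = (Σα)·S^SO − ½·3·(Σα)² = (3/2)·7.8² = 91.26.
Deadweight loss = W^SO − W^NE = 41.73.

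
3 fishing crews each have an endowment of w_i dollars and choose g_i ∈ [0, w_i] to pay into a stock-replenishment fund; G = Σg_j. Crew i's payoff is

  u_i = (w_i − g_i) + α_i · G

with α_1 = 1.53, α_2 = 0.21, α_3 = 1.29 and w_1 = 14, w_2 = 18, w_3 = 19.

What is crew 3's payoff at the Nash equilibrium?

42.57

∂u_i/∂g_i = α_i − 1, so crew i contributes w_i if α_i > 1, else 0.
α_i > 1 for i ∈ {1, 3}; NE contributions (14, 0, 19), G = 33.
u_3 = (19 − 19) + 1.29·33 = 42.57.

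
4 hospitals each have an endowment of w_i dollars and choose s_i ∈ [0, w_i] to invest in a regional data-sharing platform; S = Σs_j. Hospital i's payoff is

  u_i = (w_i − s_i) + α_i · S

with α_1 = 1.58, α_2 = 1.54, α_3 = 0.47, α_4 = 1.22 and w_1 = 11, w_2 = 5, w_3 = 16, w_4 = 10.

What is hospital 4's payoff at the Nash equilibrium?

∂u_i/∂s_i = α_i − 1, so hospital i contributes w_i if α_i > 1, else 0.
α_i > 1 for i ∈ {1, 2, 4}; NE contributions (11, 5, 0, 10), S = 26.
u_4 = (10 − 10) + 1.22·26 = 31.72.

31.72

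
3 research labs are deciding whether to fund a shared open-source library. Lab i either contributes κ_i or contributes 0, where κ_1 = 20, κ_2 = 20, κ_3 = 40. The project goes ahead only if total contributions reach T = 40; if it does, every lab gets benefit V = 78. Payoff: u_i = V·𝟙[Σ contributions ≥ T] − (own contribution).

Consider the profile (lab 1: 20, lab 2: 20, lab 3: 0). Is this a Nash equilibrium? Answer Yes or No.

Total = 40 ≥ 40: provided.
Lab 1 (pledges 20, payoff 58): dropping to 0 → total 20, payoff 0. No gain.
Lab 2 (pledges 20, payoff 58): dropping to 0 → total 20, payoff 0. No gain.
Lab 3 (pledges 0, payoff 78): pledging 40 → total 80, payoff 38. No gain.

Yes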